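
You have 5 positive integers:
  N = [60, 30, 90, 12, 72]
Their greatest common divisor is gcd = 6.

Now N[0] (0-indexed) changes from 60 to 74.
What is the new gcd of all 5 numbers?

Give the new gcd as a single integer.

Numbers: [60, 30, 90, 12, 72], gcd = 6
Change: index 0, 60 -> 74
gcd of the OTHER numbers (without index 0): gcd([30, 90, 12, 72]) = 6
New gcd = gcd(g_others, new_val) = gcd(6, 74) = 2

Answer: 2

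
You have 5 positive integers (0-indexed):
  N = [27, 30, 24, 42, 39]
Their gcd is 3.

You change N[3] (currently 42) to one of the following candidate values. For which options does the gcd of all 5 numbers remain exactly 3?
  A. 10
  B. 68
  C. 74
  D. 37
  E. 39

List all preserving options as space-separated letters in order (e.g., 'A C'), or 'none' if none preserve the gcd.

Answer: E

Derivation:
Old gcd = 3; gcd of others (without N[3]) = 3
New gcd for candidate v: gcd(3, v). Preserves old gcd iff gcd(3, v) = 3.
  Option A: v=10, gcd(3,10)=1 -> changes
  Option B: v=68, gcd(3,68)=1 -> changes
  Option C: v=74, gcd(3,74)=1 -> changes
  Option D: v=37, gcd(3,37)=1 -> changes
  Option E: v=39, gcd(3,39)=3 -> preserves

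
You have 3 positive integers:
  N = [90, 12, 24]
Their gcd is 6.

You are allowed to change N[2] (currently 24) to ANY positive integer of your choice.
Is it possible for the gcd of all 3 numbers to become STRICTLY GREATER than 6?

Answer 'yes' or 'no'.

Current gcd = 6
gcd of all OTHER numbers (without N[2]=24): gcd([90, 12]) = 6
The new gcd after any change is gcd(6, new_value).
This can be at most 6.
Since 6 = old gcd 6, the gcd can only stay the same or decrease.

Answer: no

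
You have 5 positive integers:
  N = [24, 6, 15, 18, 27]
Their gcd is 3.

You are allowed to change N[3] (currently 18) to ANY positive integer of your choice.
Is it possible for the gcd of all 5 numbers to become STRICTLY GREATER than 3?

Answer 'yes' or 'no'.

Current gcd = 3
gcd of all OTHER numbers (without N[3]=18): gcd([24, 6, 15, 27]) = 3
The new gcd after any change is gcd(3, new_value).
This can be at most 3.
Since 3 = old gcd 3, the gcd can only stay the same or decrease.

Answer: no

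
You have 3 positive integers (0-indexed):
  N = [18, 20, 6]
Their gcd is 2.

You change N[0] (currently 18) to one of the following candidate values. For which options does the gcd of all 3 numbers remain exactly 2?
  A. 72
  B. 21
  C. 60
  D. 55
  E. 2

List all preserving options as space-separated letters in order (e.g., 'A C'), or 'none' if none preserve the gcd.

Old gcd = 2; gcd of others (without N[0]) = 2
New gcd for candidate v: gcd(2, v). Preserves old gcd iff gcd(2, v) = 2.
  Option A: v=72, gcd(2,72)=2 -> preserves
  Option B: v=21, gcd(2,21)=1 -> changes
  Option C: v=60, gcd(2,60)=2 -> preserves
  Option D: v=55, gcd(2,55)=1 -> changes
  Option E: v=2, gcd(2,2)=2 -> preserves

Answer: A C E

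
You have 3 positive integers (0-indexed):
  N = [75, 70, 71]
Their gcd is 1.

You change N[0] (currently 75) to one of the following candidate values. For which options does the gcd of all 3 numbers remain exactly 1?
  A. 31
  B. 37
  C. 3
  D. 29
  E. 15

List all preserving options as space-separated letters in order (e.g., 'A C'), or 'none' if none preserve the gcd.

Old gcd = 1; gcd of others (without N[0]) = 1
New gcd for candidate v: gcd(1, v). Preserves old gcd iff gcd(1, v) = 1.
  Option A: v=31, gcd(1,31)=1 -> preserves
  Option B: v=37, gcd(1,37)=1 -> preserves
  Option C: v=3, gcd(1,3)=1 -> preserves
  Option D: v=29, gcd(1,29)=1 -> preserves
  Option E: v=15, gcd(1,15)=1 -> preserves

Answer: A B C D E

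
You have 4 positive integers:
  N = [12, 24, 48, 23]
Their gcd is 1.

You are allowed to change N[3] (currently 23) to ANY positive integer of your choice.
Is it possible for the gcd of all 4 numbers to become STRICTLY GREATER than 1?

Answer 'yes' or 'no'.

Current gcd = 1
gcd of all OTHER numbers (without N[3]=23): gcd([12, 24, 48]) = 12
The new gcd after any change is gcd(12, new_value).
This can be at most 12.
Since 12 > old gcd 1, the gcd CAN increase (e.g., set N[3] = 12).

Answer: yes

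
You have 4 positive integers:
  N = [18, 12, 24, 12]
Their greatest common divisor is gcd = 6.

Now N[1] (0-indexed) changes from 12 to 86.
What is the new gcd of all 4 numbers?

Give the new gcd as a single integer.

Numbers: [18, 12, 24, 12], gcd = 6
Change: index 1, 12 -> 86
gcd of the OTHER numbers (without index 1): gcd([18, 24, 12]) = 6
New gcd = gcd(g_others, new_val) = gcd(6, 86) = 2

Answer: 2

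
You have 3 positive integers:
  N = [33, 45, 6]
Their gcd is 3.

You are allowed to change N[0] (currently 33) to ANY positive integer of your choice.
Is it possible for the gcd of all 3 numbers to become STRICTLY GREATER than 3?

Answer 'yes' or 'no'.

Current gcd = 3
gcd of all OTHER numbers (without N[0]=33): gcd([45, 6]) = 3
The new gcd after any change is gcd(3, new_value).
This can be at most 3.
Since 3 = old gcd 3, the gcd can only stay the same or decrease.

Answer: no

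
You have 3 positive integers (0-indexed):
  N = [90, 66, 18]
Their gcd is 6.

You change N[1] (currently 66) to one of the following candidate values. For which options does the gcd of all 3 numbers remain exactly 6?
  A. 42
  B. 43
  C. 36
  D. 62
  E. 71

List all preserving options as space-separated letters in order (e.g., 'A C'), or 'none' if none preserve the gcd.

Answer: A

Derivation:
Old gcd = 6; gcd of others (without N[1]) = 18
New gcd for candidate v: gcd(18, v). Preserves old gcd iff gcd(18, v) = 6.
  Option A: v=42, gcd(18,42)=6 -> preserves
  Option B: v=43, gcd(18,43)=1 -> changes
  Option C: v=36, gcd(18,36)=18 -> changes
  Option D: v=62, gcd(18,62)=2 -> changes
  Option E: v=71, gcd(18,71)=1 -> changes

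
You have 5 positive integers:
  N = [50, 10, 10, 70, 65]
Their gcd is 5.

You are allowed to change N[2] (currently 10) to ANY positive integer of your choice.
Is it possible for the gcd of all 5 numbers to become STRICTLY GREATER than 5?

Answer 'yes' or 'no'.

Current gcd = 5
gcd of all OTHER numbers (without N[2]=10): gcd([50, 10, 70, 65]) = 5
The new gcd after any change is gcd(5, new_value).
This can be at most 5.
Since 5 = old gcd 5, the gcd can only stay the same or decrease.

Answer: no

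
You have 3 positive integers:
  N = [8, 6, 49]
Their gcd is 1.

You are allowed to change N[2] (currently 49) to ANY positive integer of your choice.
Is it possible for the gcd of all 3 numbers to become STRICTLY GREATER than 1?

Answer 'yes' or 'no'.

Current gcd = 1
gcd of all OTHER numbers (without N[2]=49): gcd([8, 6]) = 2
The new gcd after any change is gcd(2, new_value).
This can be at most 2.
Since 2 > old gcd 1, the gcd CAN increase (e.g., set N[2] = 2).

Answer: yes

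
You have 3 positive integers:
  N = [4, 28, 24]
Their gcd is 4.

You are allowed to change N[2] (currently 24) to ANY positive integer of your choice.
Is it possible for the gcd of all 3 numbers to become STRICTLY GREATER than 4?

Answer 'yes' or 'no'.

Current gcd = 4
gcd of all OTHER numbers (without N[2]=24): gcd([4, 28]) = 4
The new gcd after any change is gcd(4, new_value).
This can be at most 4.
Since 4 = old gcd 4, the gcd can only stay the same or decrease.

Answer: no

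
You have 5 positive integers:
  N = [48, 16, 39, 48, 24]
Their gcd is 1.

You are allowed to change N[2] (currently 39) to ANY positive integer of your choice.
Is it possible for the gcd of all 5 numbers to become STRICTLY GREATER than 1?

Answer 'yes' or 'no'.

Current gcd = 1
gcd of all OTHER numbers (without N[2]=39): gcd([48, 16, 48, 24]) = 8
The new gcd after any change is gcd(8, new_value).
This can be at most 8.
Since 8 > old gcd 1, the gcd CAN increase (e.g., set N[2] = 8).

Answer: yes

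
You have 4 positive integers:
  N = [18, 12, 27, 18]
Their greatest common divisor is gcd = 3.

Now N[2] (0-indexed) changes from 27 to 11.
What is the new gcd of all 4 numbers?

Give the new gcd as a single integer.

Numbers: [18, 12, 27, 18], gcd = 3
Change: index 2, 27 -> 11
gcd of the OTHER numbers (without index 2): gcd([18, 12, 18]) = 6
New gcd = gcd(g_others, new_val) = gcd(6, 11) = 1

Answer: 1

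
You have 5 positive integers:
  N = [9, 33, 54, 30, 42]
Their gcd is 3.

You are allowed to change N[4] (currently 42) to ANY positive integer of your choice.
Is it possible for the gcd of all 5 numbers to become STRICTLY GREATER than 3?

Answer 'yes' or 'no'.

Answer: no

Derivation:
Current gcd = 3
gcd of all OTHER numbers (without N[4]=42): gcd([9, 33, 54, 30]) = 3
The new gcd after any change is gcd(3, new_value).
This can be at most 3.
Since 3 = old gcd 3, the gcd can only stay the same or decrease.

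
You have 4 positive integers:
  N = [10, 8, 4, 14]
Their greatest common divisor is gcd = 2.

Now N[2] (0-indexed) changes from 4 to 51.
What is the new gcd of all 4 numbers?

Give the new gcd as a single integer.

Answer: 1

Derivation:
Numbers: [10, 8, 4, 14], gcd = 2
Change: index 2, 4 -> 51
gcd of the OTHER numbers (without index 2): gcd([10, 8, 14]) = 2
New gcd = gcd(g_others, new_val) = gcd(2, 51) = 1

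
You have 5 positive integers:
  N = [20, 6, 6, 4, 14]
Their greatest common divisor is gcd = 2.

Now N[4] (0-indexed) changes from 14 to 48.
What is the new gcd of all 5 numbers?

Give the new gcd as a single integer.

Answer: 2

Derivation:
Numbers: [20, 6, 6, 4, 14], gcd = 2
Change: index 4, 14 -> 48
gcd of the OTHER numbers (without index 4): gcd([20, 6, 6, 4]) = 2
New gcd = gcd(g_others, new_val) = gcd(2, 48) = 2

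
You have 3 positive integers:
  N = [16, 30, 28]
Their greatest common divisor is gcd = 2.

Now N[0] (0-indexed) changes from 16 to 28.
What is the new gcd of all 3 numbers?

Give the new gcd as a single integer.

Numbers: [16, 30, 28], gcd = 2
Change: index 0, 16 -> 28
gcd of the OTHER numbers (without index 0): gcd([30, 28]) = 2
New gcd = gcd(g_others, new_val) = gcd(2, 28) = 2

Answer: 2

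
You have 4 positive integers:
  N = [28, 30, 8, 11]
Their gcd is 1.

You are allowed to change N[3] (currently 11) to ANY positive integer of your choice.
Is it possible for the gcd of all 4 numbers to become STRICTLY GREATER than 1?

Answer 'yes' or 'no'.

Answer: yes

Derivation:
Current gcd = 1
gcd of all OTHER numbers (without N[3]=11): gcd([28, 30, 8]) = 2
The new gcd after any change is gcd(2, new_value).
This can be at most 2.
Since 2 > old gcd 1, the gcd CAN increase (e.g., set N[3] = 2).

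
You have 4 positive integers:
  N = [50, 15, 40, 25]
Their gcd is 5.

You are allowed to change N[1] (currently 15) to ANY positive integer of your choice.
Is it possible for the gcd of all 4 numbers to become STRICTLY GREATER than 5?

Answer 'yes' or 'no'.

Answer: no

Derivation:
Current gcd = 5
gcd of all OTHER numbers (without N[1]=15): gcd([50, 40, 25]) = 5
The new gcd after any change is gcd(5, new_value).
This can be at most 5.
Since 5 = old gcd 5, the gcd can only stay the same or decrease.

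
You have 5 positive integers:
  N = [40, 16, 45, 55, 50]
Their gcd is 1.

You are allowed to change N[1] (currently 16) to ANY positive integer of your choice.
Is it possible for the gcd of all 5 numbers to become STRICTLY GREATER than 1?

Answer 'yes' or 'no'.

Current gcd = 1
gcd of all OTHER numbers (without N[1]=16): gcd([40, 45, 55, 50]) = 5
The new gcd after any change is gcd(5, new_value).
This can be at most 5.
Since 5 > old gcd 1, the gcd CAN increase (e.g., set N[1] = 5).

Answer: yes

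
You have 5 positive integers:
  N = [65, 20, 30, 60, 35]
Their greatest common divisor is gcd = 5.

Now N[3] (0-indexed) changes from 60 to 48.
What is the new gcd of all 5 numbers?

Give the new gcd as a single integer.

Answer: 1

Derivation:
Numbers: [65, 20, 30, 60, 35], gcd = 5
Change: index 3, 60 -> 48
gcd of the OTHER numbers (without index 3): gcd([65, 20, 30, 35]) = 5
New gcd = gcd(g_others, new_val) = gcd(5, 48) = 1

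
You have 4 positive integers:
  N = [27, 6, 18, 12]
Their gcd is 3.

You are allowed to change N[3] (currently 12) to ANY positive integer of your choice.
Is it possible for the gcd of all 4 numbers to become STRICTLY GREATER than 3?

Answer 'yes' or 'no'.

Current gcd = 3
gcd of all OTHER numbers (without N[3]=12): gcd([27, 6, 18]) = 3
The new gcd after any change is gcd(3, new_value).
This can be at most 3.
Since 3 = old gcd 3, the gcd can only stay the same or decrease.

Answer: no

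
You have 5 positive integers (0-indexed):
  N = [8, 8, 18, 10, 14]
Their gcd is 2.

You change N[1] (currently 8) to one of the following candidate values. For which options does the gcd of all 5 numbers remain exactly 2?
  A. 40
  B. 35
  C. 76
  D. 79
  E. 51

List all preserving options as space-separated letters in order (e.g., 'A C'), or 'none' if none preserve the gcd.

Old gcd = 2; gcd of others (without N[1]) = 2
New gcd for candidate v: gcd(2, v). Preserves old gcd iff gcd(2, v) = 2.
  Option A: v=40, gcd(2,40)=2 -> preserves
  Option B: v=35, gcd(2,35)=1 -> changes
  Option C: v=76, gcd(2,76)=2 -> preserves
  Option D: v=79, gcd(2,79)=1 -> changes
  Option E: v=51, gcd(2,51)=1 -> changes

Answer: A C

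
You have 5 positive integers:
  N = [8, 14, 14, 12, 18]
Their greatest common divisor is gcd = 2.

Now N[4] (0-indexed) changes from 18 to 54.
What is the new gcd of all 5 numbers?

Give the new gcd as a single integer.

Numbers: [8, 14, 14, 12, 18], gcd = 2
Change: index 4, 18 -> 54
gcd of the OTHER numbers (without index 4): gcd([8, 14, 14, 12]) = 2
New gcd = gcd(g_others, new_val) = gcd(2, 54) = 2

Answer: 2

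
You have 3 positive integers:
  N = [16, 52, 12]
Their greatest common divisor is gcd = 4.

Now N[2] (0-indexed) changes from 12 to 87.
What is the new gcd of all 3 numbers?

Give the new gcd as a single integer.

Answer: 1

Derivation:
Numbers: [16, 52, 12], gcd = 4
Change: index 2, 12 -> 87
gcd of the OTHER numbers (without index 2): gcd([16, 52]) = 4
New gcd = gcd(g_others, new_val) = gcd(4, 87) = 1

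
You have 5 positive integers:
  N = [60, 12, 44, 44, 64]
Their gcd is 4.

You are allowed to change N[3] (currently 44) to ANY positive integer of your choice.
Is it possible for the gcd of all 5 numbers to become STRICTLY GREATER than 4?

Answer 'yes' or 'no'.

Answer: no

Derivation:
Current gcd = 4
gcd of all OTHER numbers (without N[3]=44): gcd([60, 12, 44, 64]) = 4
The new gcd after any change is gcd(4, new_value).
This can be at most 4.
Since 4 = old gcd 4, the gcd can only stay the same or decrease.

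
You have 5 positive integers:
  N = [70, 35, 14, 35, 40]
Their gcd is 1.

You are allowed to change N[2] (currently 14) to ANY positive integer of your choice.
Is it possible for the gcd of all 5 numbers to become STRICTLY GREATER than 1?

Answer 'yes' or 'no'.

Current gcd = 1
gcd of all OTHER numbers (without N[2]=14): gcd([70, 35, 35, 40]) = 5
The new gcd after any change is gcd(5, new_value).
This can be at most 5.
Since 5 > old gcd 1, the gcd CAN increase (e.g., set N[2] = 5).

Answer: yes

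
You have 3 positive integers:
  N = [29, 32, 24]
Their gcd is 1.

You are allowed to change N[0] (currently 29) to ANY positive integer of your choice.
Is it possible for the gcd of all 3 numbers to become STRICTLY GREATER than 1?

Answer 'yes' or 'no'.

Answer: yes

Derivation:
Current gcd = 1
gcd of all OTHER numbers (without N[0]=29): gcd([32, 24]) = 8
The new gcd after any change is gcd(8, new_value).
This can be at most 8.
Since 8 > old gcd 1, the gcd CAN increase (e.g., set N[0] = 8).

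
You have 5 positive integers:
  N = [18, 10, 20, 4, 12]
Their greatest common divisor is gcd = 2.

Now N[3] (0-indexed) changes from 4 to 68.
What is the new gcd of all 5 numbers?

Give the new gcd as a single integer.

Answer: 2

Derivation:
Numbers: [18, 10, 20, 4, 12], gcd = 2
Change: index 3, 4 -> 68
gcd of the OTHER numbers (without index 3): gcd([18, 10, 20, 12]) = 2
New gcd = gcd(g_others, new_val) = gcd(2, 68) = 2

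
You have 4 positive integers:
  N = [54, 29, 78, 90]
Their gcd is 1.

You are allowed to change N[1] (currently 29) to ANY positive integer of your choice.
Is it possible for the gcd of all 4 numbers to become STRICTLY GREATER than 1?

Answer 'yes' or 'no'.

Answer: yes

Derivation:
Current gcd = 1
gcd of all OTHER numbers (without N[1]=29): gcd([54, 78, 90]) = 6
The new gcd after any change is gcd(6, new_value).
This can be at most 6.
Since 6 > old gcd 1, the gcd CAN increase (e.g., set N[1] = 6).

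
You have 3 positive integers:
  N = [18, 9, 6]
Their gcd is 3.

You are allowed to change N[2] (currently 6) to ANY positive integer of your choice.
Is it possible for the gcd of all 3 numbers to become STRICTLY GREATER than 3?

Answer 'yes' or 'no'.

Answer: yes

Derivation:
Current gcd = 3
gcd of all OTHER numbers (without N[2]=6): gcd([18, 9]) = 9
The new gcd after any change is gcd(9, new_value).
This can be at most 9.
Since 9 > old gcd 3, the gcd CAN increase (e.g., set N[2] = 9).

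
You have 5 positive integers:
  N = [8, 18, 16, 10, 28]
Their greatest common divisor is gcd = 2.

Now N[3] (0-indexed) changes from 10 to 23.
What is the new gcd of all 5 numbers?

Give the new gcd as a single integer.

Answer: 1

Derivation:
Numbers: [8, 18, 16, 10, 28], gcd = 2
Change: index 3, 10 -> 23
gcd of the OTHER numbers (without index 3): gcd([8, 18, 16, 28]) = 2
New gcd = gcd(g_others, new_val) = gcd(2, 23) = 1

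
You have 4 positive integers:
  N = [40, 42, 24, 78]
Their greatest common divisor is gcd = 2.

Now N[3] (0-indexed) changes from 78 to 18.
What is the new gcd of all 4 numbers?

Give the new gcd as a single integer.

Numbers: [40, 42, 24, 78], gcd = 2
Change: index 3, 78 -> 18
gcd of the OTHER numbers (without index 3): gcd([40, 42, 24]) = 2
New gcd = gcd(g_others, new_val) = gcd(2, 18) = 2

Answer: 2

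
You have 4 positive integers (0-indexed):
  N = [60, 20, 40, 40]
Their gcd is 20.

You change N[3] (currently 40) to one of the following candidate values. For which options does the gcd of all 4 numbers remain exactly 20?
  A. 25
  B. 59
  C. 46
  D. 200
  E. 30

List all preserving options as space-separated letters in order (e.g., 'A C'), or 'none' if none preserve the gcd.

Answer: D

Derivation:
Old gcd = 20; gcd of others (without N[3]) = 20
New gcd for candidate v: gcd(20, v). Preserves old gcd iff gcd(20, v) = 20.
  Option A: v=25, gcd(20,25)=5 -> changes
  Option B: v=59, gcd(20,59)=1 -> changes
  Option C: v=46, gcd(20,46)=2 -> changes
  Option D: v=200, gcd(20,200)=20 -> preserves
  Option E: v=30, gcd(20,30)=10 -> changes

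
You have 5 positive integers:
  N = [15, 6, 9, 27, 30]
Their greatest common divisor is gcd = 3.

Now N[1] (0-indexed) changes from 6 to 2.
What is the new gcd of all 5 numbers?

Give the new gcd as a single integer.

Answer: 1

Derivation:
Numbers: [15, 6, 9, 27, 30], gcd = 3
Change: index 1, 6 -> 2
gcd of the OTHER numbers (without index 1): gcd([15, 9, 27, 30]) = 3
New gcd = gcd(g_others, new_val) = gcd(3, 2) = 1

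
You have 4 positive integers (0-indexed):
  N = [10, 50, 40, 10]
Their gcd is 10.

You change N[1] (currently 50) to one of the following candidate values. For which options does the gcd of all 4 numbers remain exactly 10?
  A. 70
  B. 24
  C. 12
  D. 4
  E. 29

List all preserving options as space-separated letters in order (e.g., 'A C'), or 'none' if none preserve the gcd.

Answer: A

Derivation:
Old gcd = 10; gcd of others (without N[1]) = 10
New gcd for candidate v: gcd(10, v). Preserves old gcd iff gcd(10, v) = 10.
  Option A: v=70, gcd(10,70)=10 -> preserves
  Option B: v=24, gcd(10,24)=2 -> changes
  Option C: v=12, gcd(10,12)=2 -> changes
  Option D: v=4, gcd(10,4)=2 -> changes
  Option E: v=29, gcd(10,29)=1 -> changes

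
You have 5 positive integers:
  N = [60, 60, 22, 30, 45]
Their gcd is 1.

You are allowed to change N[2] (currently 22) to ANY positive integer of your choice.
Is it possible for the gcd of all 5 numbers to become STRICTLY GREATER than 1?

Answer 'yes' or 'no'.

Current gcd = 1
gcd of all OTHER numbers (without N[2]=22): gcd([60, 60, 30, 45]) = 15
The new gcd after any change is gcd(15, new_value).
This can be at most 15.
Since 15 > old gcd 1, the gcd CAN increase (e.g., set N[2] = 15).

Answer: yes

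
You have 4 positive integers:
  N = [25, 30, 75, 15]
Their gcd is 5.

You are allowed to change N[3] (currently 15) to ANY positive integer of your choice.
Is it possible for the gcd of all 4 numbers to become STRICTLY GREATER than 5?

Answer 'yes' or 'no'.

Current gcd = 5
gcd of all OTHER numbers (without N[3]=15): gcd([25, 30, 75]) = 5
The new gcd after any change is gcd(5, new_value).
This can be at most 5.
Since 5 = old gcd 5, the gcd can only stay the same or decrease.

Answer: no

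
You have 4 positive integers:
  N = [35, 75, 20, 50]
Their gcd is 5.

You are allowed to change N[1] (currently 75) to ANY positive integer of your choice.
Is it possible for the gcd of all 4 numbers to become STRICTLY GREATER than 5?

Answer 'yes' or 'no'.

Current gcd = 5
gcd of all OTHER numbers (without N[1]=75): gcd([35, 20, 50]) = 5
The new gcd after any change is gcd(5, new_value).
This can be at most 5.
Since 5 = old gcd 5, the gcd can only stay the same or decrease.

Answer: no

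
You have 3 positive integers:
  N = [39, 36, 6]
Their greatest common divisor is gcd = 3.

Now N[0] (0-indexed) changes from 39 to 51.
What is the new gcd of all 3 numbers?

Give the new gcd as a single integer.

Answer: 3

Derivation:
Numbers: [39, 36, 6], gcd = 3
Change: index 0, 39 -> 51
gcd of the OTHER numbers (without index 0): gcd([36, 6]) = 6
New gcd = gcd(g_others, new_val) = gcd(6, 51) = 3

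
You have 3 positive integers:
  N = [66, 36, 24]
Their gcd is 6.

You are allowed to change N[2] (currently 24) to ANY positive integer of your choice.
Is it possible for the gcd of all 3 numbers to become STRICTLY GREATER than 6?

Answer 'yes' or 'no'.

Answer: no

Derivation:
Current gcd = 6
gcd of all OTHER numbers (without N[2]=24): gcd([66, 36]) = 6
The new gcd after any change is gcd(6, new_value).
This can be at most 6.
Since 6 = old gcd 6, the gcd can only stay the same or decrease.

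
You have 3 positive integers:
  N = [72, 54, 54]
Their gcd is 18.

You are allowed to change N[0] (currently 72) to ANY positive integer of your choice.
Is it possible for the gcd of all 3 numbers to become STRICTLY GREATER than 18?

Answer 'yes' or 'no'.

Current gcd = 18
gcd of all OTHER numbers (without N[0]=72): gcd([54, 54]) = 54
The new gcd after any change is gcd(54, new_value).
This can be at most 54.
Since 54 > old gcd 18, the gcd CAN increase (e.g., set N[0] = 54).

Answer: yes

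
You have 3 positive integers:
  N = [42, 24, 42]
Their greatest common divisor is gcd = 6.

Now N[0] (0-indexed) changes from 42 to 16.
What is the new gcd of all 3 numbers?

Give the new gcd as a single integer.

Numbers: [42, 24, 42], gcd = 6
Change: index 0, 42 -> 16
gcd of the OTHER numbers (without index 0): gcd([24, 42]) = 6
New gcd = gcd(g_others, new_val) = gcd(6, 16) = 2

Answer: 2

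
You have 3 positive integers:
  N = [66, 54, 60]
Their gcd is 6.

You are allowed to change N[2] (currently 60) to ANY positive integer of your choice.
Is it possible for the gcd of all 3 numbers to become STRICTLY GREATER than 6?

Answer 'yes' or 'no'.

Current gcd = 6
gcd of all OTHER numbers (without N[2]=60): gcd([66, 54]) = 6
The new gcd after any change is gcd(6, new_value).
This can be at most 6.
Since 6 = old gcd 6, the gcd can only stay the same or decrease.

Answer: no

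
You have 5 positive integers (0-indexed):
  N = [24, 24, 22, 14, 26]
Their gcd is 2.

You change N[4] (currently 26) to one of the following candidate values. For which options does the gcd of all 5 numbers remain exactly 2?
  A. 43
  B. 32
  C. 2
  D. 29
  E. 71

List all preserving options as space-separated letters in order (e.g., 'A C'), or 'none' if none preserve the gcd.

Old gcd = 2; gcd of others (without N[4]) = 2
New gcd for candidate v: gcd(2, v). Preserves old gcd iff gcd(2, v) = 2.
  Option A: v=43, gcd(2,43)=1 -> changes
  Option B: v=32, gcd(2,32)=2 -> preserves
  Option C: v=2, gcd(2,2)=2 -> preserves
  Option D: v=29, gcd(2,29)=1 -> changes
  Option E: v=71, gcd(2,71)=1 -> changes

Answer: B C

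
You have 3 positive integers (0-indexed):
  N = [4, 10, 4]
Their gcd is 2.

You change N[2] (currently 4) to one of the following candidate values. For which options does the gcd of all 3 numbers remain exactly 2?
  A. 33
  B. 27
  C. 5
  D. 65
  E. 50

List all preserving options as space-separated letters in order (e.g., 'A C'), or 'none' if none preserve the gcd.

Answer: E

Derivation:
Old gcd = 2; gcd of others (without N[2]) = 2
New gcd for candidate v: gcd(2, v). Preserves old gcd iff gcd(2, v) = 2.
  Option A: v=33, gcd(2,33)=1 -> changes
  Option B: v=27, gcd(2,27)=1 -> changes
  Option C: v=5, gcd(2,5)=1 -> changes
  Option D: v=65, gcd(2,65)=1 -> changes
  Option E: v=50, gcd(2,50)=2 -> preserves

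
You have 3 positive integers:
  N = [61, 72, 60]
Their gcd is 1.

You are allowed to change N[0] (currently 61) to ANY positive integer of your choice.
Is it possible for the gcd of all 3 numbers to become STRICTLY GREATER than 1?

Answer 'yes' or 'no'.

Current gcd = 1
gcd of all OTHER numbers (without N[0]=61): gcd([72, 60]) = 12
The new gcd after any change is gcd(12, new_value).
This can be at most 12.
Since 12 > old gcd 1, the gcd CAN increase (e.g., set N[0] = 12).

Answer: yes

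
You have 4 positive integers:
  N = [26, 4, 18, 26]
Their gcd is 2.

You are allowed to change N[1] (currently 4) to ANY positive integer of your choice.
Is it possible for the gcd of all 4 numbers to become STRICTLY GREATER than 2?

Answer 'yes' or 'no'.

Answer: no

Derivation:
Current gcd = 2
gcd of all OTHER numbers (without N[1]=4): gcd([26, 18, 26]) = 2
The new gcd after any change is gcd(2, new_value).
This can be at most 2.
Since 2 = old gcd 2, the gcd can only stay the same or decrease.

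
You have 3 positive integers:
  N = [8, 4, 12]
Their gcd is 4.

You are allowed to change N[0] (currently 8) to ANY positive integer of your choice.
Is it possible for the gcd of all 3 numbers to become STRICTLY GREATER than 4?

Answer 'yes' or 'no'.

Answer: no

Derivation:
Current gcd = 4
gcd of all OTHER numbers (without N[0]=8): gcd([4, 12]) = 4
The new gcd after any change is gcd(4, new_value).
This can be at most 4.
Since 4 = old gcd 4, the gcd can only stay the same or decrease.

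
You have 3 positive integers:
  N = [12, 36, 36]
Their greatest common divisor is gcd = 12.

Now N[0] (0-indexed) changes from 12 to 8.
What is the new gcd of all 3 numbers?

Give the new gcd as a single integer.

Answer: 4

Derivation:
Numbers: [12, 36, 36], gcd = 12
Change: index 0, 12 -> 8
gcd of the OTHER numbers (without index 0): gcd([36, 36]) = 36
New gcd = gcd(g_others, new_val) = gcd(36, 8) = 4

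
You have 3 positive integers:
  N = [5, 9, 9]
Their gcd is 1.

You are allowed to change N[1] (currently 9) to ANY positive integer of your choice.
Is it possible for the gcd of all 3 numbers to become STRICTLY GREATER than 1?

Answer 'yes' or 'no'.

Current gcd = 1
gcd of all OTHER numbers (without N[1]=9): gcd([5, 9]) = 1
The new gcd after any change is gcd(1, new_value).
This can be at most 1.
Since 1 = old gcd 1, the gcd can only stay the same or decrease.

Answer: no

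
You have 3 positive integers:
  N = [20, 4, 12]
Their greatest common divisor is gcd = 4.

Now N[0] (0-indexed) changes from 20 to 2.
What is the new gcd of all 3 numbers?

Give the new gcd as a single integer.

Numbers: [20, 4, 12], gcd = 4
Change: index 0, 20 -> 2
gcd of the OTHER numbers (without index 0): gcd([4, 12]) = 4
New gcd = gcd(g_others, new_val) = gcd(4, 2) = 2

Answer: 2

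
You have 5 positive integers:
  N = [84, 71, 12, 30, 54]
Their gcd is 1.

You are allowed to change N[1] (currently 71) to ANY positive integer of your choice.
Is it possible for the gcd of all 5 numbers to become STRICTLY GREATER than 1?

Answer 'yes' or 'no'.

Answer: yes

Derivation:
Current gcd = 1
gcd of all OTHER numbers (without N[1]=71): gcd([84, 12, 30, 54]) = 6
The new gcd after any change is gcd(6, new_value).
This can be at most 6.
Since 6 > old gcd 1, the gcd CAN increase (e.g., set N[1] = 6).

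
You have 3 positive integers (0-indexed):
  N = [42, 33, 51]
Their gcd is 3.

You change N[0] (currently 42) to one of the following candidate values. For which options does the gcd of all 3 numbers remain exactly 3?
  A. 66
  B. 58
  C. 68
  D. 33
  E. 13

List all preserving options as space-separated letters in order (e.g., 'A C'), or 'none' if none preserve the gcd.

Old gcd = 3; gcd of others (without N[0]) = 3
New gcd for candidate v: gcd(3, v). Preserves old gcd iff gcd(3, v) = 3.
  Option A: v=66, gcd(3,66)=3 -> preserves
  Option B: v=58, gcd(3,58)=1 -> changes
  Option C: v=68, gcd(3,68)=1 -> changes
  Option D: v=33, gcd(3,33)=3 -> preserves
  Option E: v=13, gcd(3,13)=1 -> changes

Answer: A D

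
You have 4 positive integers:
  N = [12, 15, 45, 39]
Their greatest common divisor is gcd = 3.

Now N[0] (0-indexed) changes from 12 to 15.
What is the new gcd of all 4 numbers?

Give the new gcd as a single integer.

Answer: 3

Derivation:
Numbers: [12, 15, 45, 39], gcd = 3
Change: index 0, 12 -> 15
gcd of the OTHER numbers (without index 0): gcd([15, 45, 39]) = 3
New gcd = gcd(g_others, new_val) = gcd(3, 15) = 3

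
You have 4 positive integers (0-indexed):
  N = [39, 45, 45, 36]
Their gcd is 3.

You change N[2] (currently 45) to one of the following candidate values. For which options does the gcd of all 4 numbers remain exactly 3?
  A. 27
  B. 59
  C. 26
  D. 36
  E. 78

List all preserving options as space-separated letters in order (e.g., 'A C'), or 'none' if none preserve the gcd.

Old gcd = 3; gcd of others (without N[2]) = 3
New gcd for candidate v: gcd(3, v). Preserves old gcd iff gcd(3, v) = 3.
  Option A: v=27, gcd(3,27)=3 -> preserves
  Option B: v=59, gcd(3,59)=1 -> changes
  Option C: v=26, gcd(3,26)=1 -> changes
  Option D: v=36, gcd(3,36)=3 -> preserves
  Option E: v=78, gcd(3,78)=3 -> preserves

Answer: A D E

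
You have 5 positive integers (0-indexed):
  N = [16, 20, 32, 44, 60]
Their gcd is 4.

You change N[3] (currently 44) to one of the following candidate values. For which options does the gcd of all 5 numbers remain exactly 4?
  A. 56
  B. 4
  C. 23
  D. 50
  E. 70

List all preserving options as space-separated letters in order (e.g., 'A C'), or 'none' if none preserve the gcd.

Answer: A B

Derivation:
Old gcd = 4; gcd of others (without N[3]) = 4
New gcd for candidate v: gcd(4, v). Preserves old gcd iff gcd(4, v) = 4.
  Option A: v=56, gcd(4,56)=4 -> preserves
  Option B: v=4, gcd(4,4)=4 -> preserves
  Option C: v=23, gcd(4,23)=1 -> changes
  Option D: v=50, gcd(4,50)=2 -> changes
  Option E: v=70, gcd(4,70)=2 -> changes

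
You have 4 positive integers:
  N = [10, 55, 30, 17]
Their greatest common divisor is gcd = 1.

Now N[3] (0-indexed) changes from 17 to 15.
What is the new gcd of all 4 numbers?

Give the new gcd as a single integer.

Numbers: [10, 55, 30, 17], gcd = 1
Change: index 3, 17 -> 15
gcd of the OTHER numbers (without index 3): gcd([10, 55, 30]) = 5
New gcd = gcd(g_others, new_val) = gcd(5, 15) = 5

Answer: 5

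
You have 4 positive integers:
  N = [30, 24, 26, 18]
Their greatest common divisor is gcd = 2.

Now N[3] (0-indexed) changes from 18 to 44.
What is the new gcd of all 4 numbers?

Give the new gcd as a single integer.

Answer: 2

Derivation:
Numbers: [30, 24, 26, 18], gcd = 2
Change: index 3, 18 -> 44
gcd of the OTHER numbers (without index 3): gcd([30, 24, 26]) = 2
New gcd = gcd(g_others, new_val) = gcd(2, 44) = 2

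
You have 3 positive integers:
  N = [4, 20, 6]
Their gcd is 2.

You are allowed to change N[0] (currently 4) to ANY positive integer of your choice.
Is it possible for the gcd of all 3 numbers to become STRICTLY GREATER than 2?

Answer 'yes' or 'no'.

Answer: no

Derivation:
Current gcd = 2
gcd of all OTHER numbers (without N[0]=4): gcd([20, 6]) = 2
The new gcd after any change is gcd(2, new_value).
This can be at most 2.
Since 2 = old gcd 2, the gcd can only stay the same or decrease.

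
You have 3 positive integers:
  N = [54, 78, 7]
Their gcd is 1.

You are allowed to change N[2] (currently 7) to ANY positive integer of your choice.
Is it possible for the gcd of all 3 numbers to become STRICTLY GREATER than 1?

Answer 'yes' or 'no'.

Answer: yes

Derivation:
Current gcd = 1
gcd of all OTHER numbers (without N[2]=7): gcd([54, 78]) = 6
The new gcd after any change is gcd(6, new_value).
This can be at most 6.
Since 6 > old gcd 1, the gcd CAN increase (e.g., set N[2] = 6).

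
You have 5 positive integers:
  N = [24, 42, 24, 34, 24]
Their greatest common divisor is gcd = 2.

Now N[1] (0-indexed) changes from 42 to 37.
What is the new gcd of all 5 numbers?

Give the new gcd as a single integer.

Numbers: [24, 42, 24, 34, 24], gcd = 2
Change: index 1, 42 -> 37
gcd of the OTHER numbers (without index 1): gcd([24, 24, 34, 24]) = 2
New gcd = gcd(g_others, new_val) = gcd(2, 37) = 1

Answer: 1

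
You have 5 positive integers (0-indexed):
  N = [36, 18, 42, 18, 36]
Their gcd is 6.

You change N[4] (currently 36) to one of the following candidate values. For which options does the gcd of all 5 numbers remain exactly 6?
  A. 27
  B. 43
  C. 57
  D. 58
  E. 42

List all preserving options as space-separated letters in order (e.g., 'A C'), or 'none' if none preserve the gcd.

Old gcd = 6; gcd of others (without N[4]) = 6
New gcd for candidate v: gcd(6, v). Preserves old gcd iff gcd(6, v) = 6.
  Option A: v=27, gcd(6,27)=3 -> changes
  Option B: v=43, gcd(6,43)=1 -> changes
  Option C: v=57, gcd(6,57)=3 -> changes
  Option D: v=58, gcd(6,58)=2 -> changes
  Option E: v=42, gcd(6,42)=6 -> preserves

Answer: E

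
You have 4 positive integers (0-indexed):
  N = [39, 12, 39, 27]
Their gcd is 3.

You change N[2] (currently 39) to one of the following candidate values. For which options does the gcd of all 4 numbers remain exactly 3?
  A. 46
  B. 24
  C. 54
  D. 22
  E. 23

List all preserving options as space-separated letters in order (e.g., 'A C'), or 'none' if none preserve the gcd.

Answer: B C

Derivation:
Old gcd = 3; gcd of others (without N[2]) = 3
New gcd for candidate v: gcd(3, v). Preserves old gcd iff gcd(3, v) = 3.
  Option A: v=46, gcd(3,46)=1 -> changes
  Option B: v=24, gcd(3,24)=3 -> preserves
  Option C: v=54, gcd(3,54)=3 -> preserves
  Option D: v=22, gcd(3,22)=1 -> changes
  Option E: v=23, gcd(3,23)=1 -> changes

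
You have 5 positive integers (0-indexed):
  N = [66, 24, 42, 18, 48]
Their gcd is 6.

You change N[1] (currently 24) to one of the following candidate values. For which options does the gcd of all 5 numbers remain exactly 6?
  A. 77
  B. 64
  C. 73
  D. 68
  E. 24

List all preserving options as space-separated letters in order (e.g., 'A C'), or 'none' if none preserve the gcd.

Old gcd = 6; gcd of others (without N[1]) = 6
New gcd for candidate v: gcd(6, v). Preserves old gcd iff gcd(6, v) = 6.
  Option A: v=77, gcd(6,77)=1 -> changes
  Option B: v=64, gcd(6,64)=2 -> changes
  Option C: v=73, gcd(6,73)=1 -> changes
  Option D: v=68, gcd(6,68)=2 -> changes
  Option E: v=24, gcd(6,24)=6 -> preserves

Answer: E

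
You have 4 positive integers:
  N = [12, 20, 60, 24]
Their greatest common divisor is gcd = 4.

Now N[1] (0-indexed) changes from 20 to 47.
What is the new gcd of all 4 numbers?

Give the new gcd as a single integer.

Answer: 1

Derivation:
Numbers: [12, 20, 60, 24], gcd = 4
Change: index 1, 20 -> 47
gcd of the OTHER numbers (without index 1): gcd([12, 60, 24]) = 12
New gcd = gcd(g_others, new_val) = gcd(12, 47) = 1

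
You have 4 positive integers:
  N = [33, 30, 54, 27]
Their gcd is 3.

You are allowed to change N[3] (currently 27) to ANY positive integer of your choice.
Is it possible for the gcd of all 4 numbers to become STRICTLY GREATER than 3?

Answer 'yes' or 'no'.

Current gcd = 3
gcd of all OTHER numbers (without N[3]=27): gcd([33, 30, 54]) = 3
The new gcd after any change is gcd(3, new_value).
This can be at most 3.
Since 3 = old gcd 3, the gcd can only stay the same or decrease.

Answer: no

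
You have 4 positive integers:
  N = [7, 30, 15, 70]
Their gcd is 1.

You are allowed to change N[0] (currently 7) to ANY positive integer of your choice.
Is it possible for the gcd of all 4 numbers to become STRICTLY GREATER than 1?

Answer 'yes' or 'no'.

Answer: yes

Derivation:
Current gcd = 1
gcd of all OTHER numbers (without N[0]=7): gcd([30, 15, 70]) = 5
The new gcd after any change is gcd(5, new_value).
This can be at most 5.
Since 5 > old gcd 1, the gcd CAN increase (e.g., set N[0] = 5).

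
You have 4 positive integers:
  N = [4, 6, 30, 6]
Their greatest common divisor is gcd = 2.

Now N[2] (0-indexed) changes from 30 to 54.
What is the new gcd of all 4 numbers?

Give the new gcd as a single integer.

Numbers: [4, 6, 30, 6], gcd = 2
Change: index 2, 30 -> 54
gcd of the OTHER numbers (without index 2): gcd([4, 6, 6]) = 2
New gcd = gcd(g_others, new_val) = gcd(2, 54) = 2

Answer: 2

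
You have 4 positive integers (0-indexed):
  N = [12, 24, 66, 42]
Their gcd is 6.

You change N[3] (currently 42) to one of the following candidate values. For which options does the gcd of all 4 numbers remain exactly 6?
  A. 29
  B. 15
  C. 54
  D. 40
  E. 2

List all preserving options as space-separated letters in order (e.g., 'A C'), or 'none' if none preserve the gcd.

Old gcd = 6; gcd of others (without N[3]) = 6
New gcd for candidate v: gcd(6, v). Preserves old gcd iff gcd(6, v) = 6.
  Option A: v=29, gcd(6,29)=1 -> changes
  Option B: v=15, gcd(6,15)=3 -> changes
  Option C: v=54, gcd(6,54)=6 -> preserves
  Option D: v=40, gcd(6,40)=2 -> changes
  Option E: v=2, gcd(6,2)=2 -> changes

Answer: C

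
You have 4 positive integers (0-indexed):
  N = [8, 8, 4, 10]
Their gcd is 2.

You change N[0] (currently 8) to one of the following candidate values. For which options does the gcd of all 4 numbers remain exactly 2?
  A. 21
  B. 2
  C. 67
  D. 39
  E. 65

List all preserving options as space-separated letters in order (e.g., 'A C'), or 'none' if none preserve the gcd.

Old gcd = 2; gcd of others (without N[0]) = 2
New gcd for candidate v: gcd(2, v). Preserves old gcd iff gcd(2, v) = 2.
  Option A: v=21, gcd(2,21)=1 -> changes
  Option B: v=2, gcd(2,2)=2 -> preserves
  Option C: v=67, gcd(2,67)=1 -> changes
  Option D: v=39, gcd(2,39)=1 -> changes
  Option E: v=65, gcd(2,65)=1 -> changes

Answer: B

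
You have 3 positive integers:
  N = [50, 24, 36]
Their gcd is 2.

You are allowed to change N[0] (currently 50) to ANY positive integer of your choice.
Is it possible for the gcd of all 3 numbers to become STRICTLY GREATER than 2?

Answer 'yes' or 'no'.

Answer: yes

Derivation:
Current gcd = 2
gcd of all OTHER numbers (without N[0]=50): gcd([24, 36]) = 12
The new gcd after any change is gcd(12, new_value).
This can be at most 12.
Since 12 > old gcd 2, the gcd CAN increase (e.g., set N[0] = 12).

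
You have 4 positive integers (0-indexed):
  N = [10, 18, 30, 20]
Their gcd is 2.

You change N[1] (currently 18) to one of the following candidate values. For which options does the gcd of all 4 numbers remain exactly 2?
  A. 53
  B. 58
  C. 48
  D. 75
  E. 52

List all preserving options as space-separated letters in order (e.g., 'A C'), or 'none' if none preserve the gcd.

Answer: B C E

Derivation:
Old gcd = 2; gcd of others (without N[1]) = 10
New gcd for candidate v: gcd(10, v). Preserves old gcd iff gcd(10, v) = 2.
  Option A: v=53, gcd(10,53)=1 -> changes
  Option B: v=58, gcd(10,58)=2 -> preserves
  Option C: v=48, gcd(10,48)=2 -> preserves
  Option D: v=75, gcd(10,75)=5 -> changes
  Option E: v=52, gcd(10,52)=2 -> preserves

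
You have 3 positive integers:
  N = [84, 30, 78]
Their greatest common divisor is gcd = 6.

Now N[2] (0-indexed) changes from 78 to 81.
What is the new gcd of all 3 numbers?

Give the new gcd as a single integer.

Numbers: [84, 30, 78], gcd = 6
Change: index 2, 78 -> 81
gcd of the OTHER numbers (without index 2): gcd([84, 30]) = 6
New gcd = gcd(g_others, new_val) = gcd(6, 81) = 3

Answer: 3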